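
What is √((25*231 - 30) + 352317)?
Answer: √358062 ≈ 598.38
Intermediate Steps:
√((25*231 - 30) + 352317) = √((5775 - 30) + 352317) = √(5745 + 352317) = √358062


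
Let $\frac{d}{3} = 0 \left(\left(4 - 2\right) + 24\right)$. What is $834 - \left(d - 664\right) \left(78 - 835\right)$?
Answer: $-501814$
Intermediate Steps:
$d = 0$ ($d = 3 \cdot 0 \left(\left(4 - 2\right) + 24\right) = 3 \cdot 0 \left(2 + 24\right) = 3 \cdot 0 \cdot 26 = 3 \cdot 0 = 0$)
$834 - \left(d - 664\right) \left(78 - 835\right) = 834 - \left(0 - 664\right) \left(78 - 835\right) = 834 - \left(-664\right) \left(-757\right) = 834 - 502648 = -501814$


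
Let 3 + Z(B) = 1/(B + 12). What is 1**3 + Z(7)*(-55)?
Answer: 3099/19 ≈ 163.11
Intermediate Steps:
Z(B) = -3 + 1/(12 + B) (Z(B) = -3 + 1/(B + 12) = -3 + 1/(12 + B))
1**3 + Z(7)*(-55) = 1**3 + ((-35 - 3*7)/(12 + 7))*(-55) = 1 + ((-35 - 21)/19)*(-55) = 1 + ((1/19)*(-56))*(-55) = 1 - 56/19*(-55) = 1 + 3080/19 = 3099/19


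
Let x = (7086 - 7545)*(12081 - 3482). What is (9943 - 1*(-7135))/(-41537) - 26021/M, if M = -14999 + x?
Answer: -66581177043/164567101780 ≈ -0.40458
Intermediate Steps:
x = -3946941 (x = -459*8599 = -3946941)
M = -3961940 (M = -14999 - 3946941 = -3961940)
(9943 - 1*(-7135))/(-41537) - 26021/M = (9943 - 1*(-7135))/(-41537) - 26021/(-3961940) = (9943 + 7135)*(-1/41537) - 26021*(-1/3961940) = 17078*(-1/41537) + 26021/3961940 = -17078/41537 + 26021/3961940 = -66581177043/164567101780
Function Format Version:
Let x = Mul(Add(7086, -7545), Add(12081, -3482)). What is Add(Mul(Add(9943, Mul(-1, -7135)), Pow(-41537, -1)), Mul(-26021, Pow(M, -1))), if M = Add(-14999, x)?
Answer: Rational(-66581177043, 164567101780) ≈ -0.40458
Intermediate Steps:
x = -3946941 (x = Mul(-459, 8599) = -3946941)
M = -3961940 (M = Add(-14999, -3946941) = -3961940)
Add(Mul(Add(9943, Mul(-1, -7135)), Pow(-41537, -1)), Mul(-26021, Pow(M, -1))) = Add(Mul(Add(9943, Mul(-1, -7135)), Pow(-41537, -1)), Mul(-26021, Pow(-3961940, -1))) = Add(Mul(Add(9943, 7135), Rational(-1, 41537)), Mul(-26021, Rational(-1, 3961940))) = Add(Mul(17078, Rational(-1, 41537)), Rational(26021, 3961940)) = Add(Rational(-17078, 41537), Rational(26021, 3961940)) = Rational(-66581177043, 164567101780)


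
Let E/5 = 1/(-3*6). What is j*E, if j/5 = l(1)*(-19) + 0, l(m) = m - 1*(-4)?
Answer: 2375/18 ≈ 131.94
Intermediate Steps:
l(m) = 4 + m (l(m) = m + 4 = 4 + m)
E = -5/18 (E = 5/((-3*6)) = 5/(-18) = 5*(-1/18) = -5/18 ≈ -0.27778)
j = -475 (j = 5*((4 + 1)*(-19) + 0) = 5*(5*(-19) + 0) = 5*(-95 + 0) = 5*(-95) = -475)
j*E = -475*(-5/18) = 2375/18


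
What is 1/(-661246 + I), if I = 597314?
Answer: -1/63932 ≈ -1.5642e-5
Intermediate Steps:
1/(-661246 + I) = 1/(-661246 + 597314) = 1/(-63932) = -1/63932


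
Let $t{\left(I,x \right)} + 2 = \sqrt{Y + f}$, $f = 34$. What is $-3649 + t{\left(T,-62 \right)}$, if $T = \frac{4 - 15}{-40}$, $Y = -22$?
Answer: $-3651 + 2 \sqrt{3} \approx -3647.5$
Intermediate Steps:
$T = \frac{11}{40}$ ($T = \left(4 - 15\right) \left(- \frac{1}{40}\right) = \left(-11\right) \left(- \frac{1}{40}\right) = \frac{11}{40} \approx 0.275$)
$t{\left(I,x \right)} = -2 + 2 \sqrt{3}$ ($t{\left(I,x \right)} = -2 + \sqrt{-22 + 34} = -2 + \sqrt{12} = -2 + 2 \sqrt{3}$)
$-3649 + t{\left(T,-62 \right)} = -3649 - \left(2 - 2 \sqrt{3}\right) = -3651 + 2 \sqrt{3}$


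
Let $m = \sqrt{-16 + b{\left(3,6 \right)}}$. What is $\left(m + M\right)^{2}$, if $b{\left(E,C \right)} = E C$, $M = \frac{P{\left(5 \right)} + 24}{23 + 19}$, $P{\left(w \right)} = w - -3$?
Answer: $\frac{1138}{441} + \frac{32 \sqrt{2}}{21} \approx 4.7355$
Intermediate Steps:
$P{\left(w \right)} = 3 + w$ ($P{\left(w \right)} = w + 3 = 3 + w$)
$M = \frac{16}{21}$ ($M = \frac{\left(3 + 5\right) + 24}{23 + 19} = \frac{8 + 24}{42} = 32 \cdot \frac{1}{42} = \frac{16}{21} \approx 0.7619$)
$b{\left(E,C \right)} = C E$
$m = \sqrt{2}$ ($m = \sqrt{-16 + 6 \cdot 3} = \sqrt{-16 + 18} = \sqrt{2} \approx 1.4142$)
$\left(m + M\right)^{2} = \left(\sqrt{2} + \frac{16}{21}\right)^{2} = \left(\frac{16}{21} + \sqrt{2}\right)^{2}$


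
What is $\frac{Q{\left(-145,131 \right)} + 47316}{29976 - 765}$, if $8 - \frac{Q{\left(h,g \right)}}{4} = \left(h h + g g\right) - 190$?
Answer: $- \frac{14948}{4173} \approx -3.5821$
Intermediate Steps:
$Q{\left(h,g \right)} = 792 - 4 g^{2} - 4 h^{2}$ ($Q{\left(h,g \right)} = 32 - 4 \left(\left(h h + g g\right) - 190\right) = 32 - 4 \left(\left(h^{2} + g^{2}\right) - 190\right) = 32 - 4 \left(\left(g^{2} + h^{2}\right) - 190\right) = 32 - 4 \left(-190 + g^{2} + h^{2}\right) = 32 - \left(-760 + 4 g^{2} + 4 h^{2}\right) = 792 - 4 g^{2} - 4 h^{2}$)
$\frac{Q{\left(-145,131 \right)} + 47316}{29976 - 765} = \frac{\left(792 - 4 \cdot 131^{2} - 4 \left(-145\right)^{2}\right) + 47316}{29976 - 765} = \frac{\left(792 - 68644 - 84100\right) + 47316}{29211} = \left(\left(792 - 68644 - 84100\right) + 47316\right) \frac{1}{29211} = \left(-151952 + 47316\right) \frac{1}{29211} = \left(-104636\right) \frac{1}{29211} = - \frac{14948}{4173}$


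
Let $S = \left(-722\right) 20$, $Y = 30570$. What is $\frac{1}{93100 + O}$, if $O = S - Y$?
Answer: $\frac{1}{48090} \approx 2.0794 \cdot 10^{-5}$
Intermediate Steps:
$S = -14440$
$O = -45010$ ($O = -14440 - 30570 = -45010$)
$\frac{1}{93100 + O} = \frac{1}{93100 - 45010} = \frac{1}{48090}$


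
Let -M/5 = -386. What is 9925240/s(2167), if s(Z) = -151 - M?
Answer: -9925240/2081 ≈ -4769.5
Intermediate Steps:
M = 1930 (M = -5*(-386) = 1930)
s(Z) = -2081 (s(Z) = -151 - 1*1930 = -151 - 1930 = -2081)
9925240/s(2167) = 9925240/(-2081) = 9925240*(-1/2081) = -9925240/2081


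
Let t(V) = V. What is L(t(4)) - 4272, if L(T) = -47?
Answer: -4319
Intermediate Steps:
L(t(4)) - 4272 = -47 - 4272 = -4319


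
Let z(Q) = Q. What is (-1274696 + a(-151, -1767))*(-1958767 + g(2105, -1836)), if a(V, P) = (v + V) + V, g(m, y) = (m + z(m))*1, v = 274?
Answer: 2491520717268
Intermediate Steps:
g(m, y) = 2*m (g(m, y) = (m + m)*1 = (2*m)*1 = 2*m)
a(V, P) = 274 + 2*V (a(V, P) = (274 + V) + V = 274 + 2*V)
(-1274696 + a(-151, -1767))*(-1958767 + g(2105, -1836)) = (-1274696 + (274 + 2*(-151)))*(-1958767 + 2*2105) = (-1274696 + (274 - 302))*(-1958767 + 4210) = (-1274696 - 28)*(-1954557) = -1274724*(-1954557) = 2491520717268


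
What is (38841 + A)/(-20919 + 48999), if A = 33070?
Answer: 71911/28080 ≈ 2.5609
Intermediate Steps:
(38841 + A)/(-20919 + 48999) = (38841 + 33070)/(-20919 + 48999) = 71911/28080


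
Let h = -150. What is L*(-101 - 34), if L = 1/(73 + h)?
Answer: 135/77 ≈ 1.7532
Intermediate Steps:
L = -1/77 (L = 1/(73 - 150) = 1/(-77) = -1/77 ≈ -0.012987)
L*(-101 - 34) = -(-101 - 34)/77 = -1/77*(-135) = 135/77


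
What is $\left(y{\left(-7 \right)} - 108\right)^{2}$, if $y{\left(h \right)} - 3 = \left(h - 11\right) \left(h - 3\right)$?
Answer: $5625$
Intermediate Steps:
$y{\left(h \right)} = 3 + \left(-11 + h\right) \left(-3 + h\right)$ ($y{\left(h \right)} = 3 + \left(h - 11\right) \left(h - 3\right) = 3 + \left(-11 + h\right) \left(-3 + h\right)$)
$\left(y{\left(-7 \right)} - 108\right)^{2} = \left(\left(36 + \left(-7\right)^{2} - -98\right) - 108\right)^{2} = \left(\left(36 + 49 + 98\right) - 108\right)^{2} = \left(183 - 108\right)^{2} = 75^{2} = 5625$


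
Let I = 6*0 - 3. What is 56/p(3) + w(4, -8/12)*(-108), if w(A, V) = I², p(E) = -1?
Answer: -1028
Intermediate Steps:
I = -3 (I = 0 - 3 = -3)
w(A, V) = 9 (w(A, V) = (-3)² = 9)
56/p(3) + w(4, -8/12)*(-108) = 56/(-1) + 9*(-108) = 56*(-1) - 972 = -56 - 972 = -1028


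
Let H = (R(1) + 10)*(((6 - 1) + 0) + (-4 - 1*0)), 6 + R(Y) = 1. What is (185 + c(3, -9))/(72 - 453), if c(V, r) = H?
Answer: -190/381 ≈ -0.49869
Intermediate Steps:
R(Y) = -5 (R(Y) = -6 + 1 = -5)
H = 5 (H = (-5 + 10)*(((6 - 1) + 0) + (-4 - 1*0)) = 5*((5 + 0) + (-4 + 0)) = 5*(5 - 4) = 5*1 = 5)
c(V, r) = 5
(185 + c(3, -9))/(72 - 453) = (185 + 5)/(72 - 453) = 190/(-381) = 190*(-1/381) = -190/381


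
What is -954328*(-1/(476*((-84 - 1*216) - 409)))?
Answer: -238582/84371 ≈ -2.8278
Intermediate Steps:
-954328*(-1/(476*((-84 - 1*216) - 409))) = -954328*(-1/(476*((-84 - 216) - 409))) = -954328*(-1/(476*(-300 - 409))) = -954328/((-709*(-476))) = -954328/337484 = -954328*1/337484 = -238582/84371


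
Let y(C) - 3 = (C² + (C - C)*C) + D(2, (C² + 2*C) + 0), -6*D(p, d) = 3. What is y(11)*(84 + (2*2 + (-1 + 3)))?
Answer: 11115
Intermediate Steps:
D(p, d) = -½ (D(p, d) = -⅙*3 = -½)
y(C) = 5/2 + C² (y(C) = 3 + ((C² + (C - C)*C) - ½) = 3 + ((C² + 0*C) - ½) = 3 + ((C² + 0) - ½) = 3 + (C² - ½) = 3 + (-½ + C²) = 5/2 + C²)
y(11)*(84 + (2*2 + (-1 + 3))) = (5/2 + 11²)*(84 + (2*2 + (-1 + 3))) = (5/2 + 121)*(84 + (4 + 2)) = 247*(84 + 6)/2 = (247/2)*90 = 11115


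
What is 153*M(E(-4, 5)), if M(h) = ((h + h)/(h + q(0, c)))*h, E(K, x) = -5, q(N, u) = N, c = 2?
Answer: -1530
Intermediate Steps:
M(h) = 2*h (M(h) = ((h + h)/(h + 0))*h = ((2*h)/h)*h = 2*h)
153*M(E(-4, 5)) = 153*(2*(-5)) = 153*(-10) = -1530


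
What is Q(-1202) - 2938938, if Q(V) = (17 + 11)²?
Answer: -2938154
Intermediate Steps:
Q(V) = 784 (Q(V) = 28² = 784)
Q(-1202) - 2938938 = 784 - 2938938 = -2938154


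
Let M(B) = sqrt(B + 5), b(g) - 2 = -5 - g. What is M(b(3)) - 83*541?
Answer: -44903 + I ≈ -44903.0 + 1.0*I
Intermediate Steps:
b(g) = -3 - g (b(g) = 2 + (-5 - g) = -3 - g)
M(B) = sqrt(5 + B)
M(b(3)) - 83*541 = sqrt(5 + (-3 - 1*3)) - 83*541 = sqrt(5 + (-3 - 3)) - 44903 = sqrt(5 - 6) - 44903 = sqrt(-1) - 44903 = I - 44903 = -44903 + I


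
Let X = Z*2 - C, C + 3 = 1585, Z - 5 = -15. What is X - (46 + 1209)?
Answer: -2857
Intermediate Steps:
Z = -10 (Z = 5 - 15 = -10)
C = 1582 (C = -3 + 1585 = 1582)
X = -1602 (X = -10*2 - 1*1582 = -20 - 1582 = -1602)
X - (46 + 1209) = -1602 - (46 + 1209) = -1602 - 1*1255 = -1602 - 1255 = -2857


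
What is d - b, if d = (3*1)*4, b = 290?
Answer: -278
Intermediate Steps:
d = 12 (d = 3*4 = 12)
d - b = 12 - 1*290 = 12 - 290 = -278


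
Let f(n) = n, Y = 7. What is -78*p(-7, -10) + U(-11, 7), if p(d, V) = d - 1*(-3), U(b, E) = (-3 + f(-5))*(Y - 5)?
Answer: 296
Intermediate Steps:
U(b, E) = -16 (U(b, E) = (-3 - 5)*(7 - 5) = -8*2 = -16)
p(d, V) = 3 + d (p(d, V) = d + 3 = 3 + d)
-78*p(-7, -10) + U(-11, 7) = -78*(3 - 7) - 16 = -78*(-4) - 16 = 312 - 16 = 296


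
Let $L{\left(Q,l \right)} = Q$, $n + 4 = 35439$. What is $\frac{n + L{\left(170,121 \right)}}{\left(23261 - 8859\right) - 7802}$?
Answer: $\frac{7121}{1320} \approx 5.3947$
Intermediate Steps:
$n = 35435$ ($n = -4 + 35439 = 35435$)
$\frac{n + L{\left(170,121 \right)}}{\left(23261 - 8859\right) - 7802} = \frac{35435 + 170}{\left(23261 - 8859\right) - 7802} = \frac{35605}{\left(23261 - 8859\right) - 7802} = \frac{35605}{14402 - 7802} = \frac{35605}{6600} = 35605 \cdot \frac{1}{6600} = \frac{7121}{1320}$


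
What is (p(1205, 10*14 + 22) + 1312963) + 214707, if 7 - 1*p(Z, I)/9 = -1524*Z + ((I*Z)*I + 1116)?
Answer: -266570711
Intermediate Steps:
p(Z, I) = -9981 + 13716*Z - 9*Z*I² (p(Z, I) = 63 - 9*(-1524*Z + ((I*Z)*I + 1116)) = 63 - 9*(-1524*Z + (Z*I² + 1116)) = 63 - 9*(-1524*Z + (1116 + Z*I²)) = 63 - 9*(1116 - 1524*Z + Z*I²) = 63 + (-10044 + 13716*Z - 9*Z*I²) = -9981 + 13716*Z - 9*Z*I²)
(p(1205, 10*14 + 22) + 1312963) + 214707 = ((-9981 + 13716*1205 - 9*1205*(10*14 + 22)²) + 1312963) + 214707 = ((-9981 + 16527780 - 9*1205*(140 + 22)²) + 1312963) + 214707 = ((-9981 + 16527780 - 9*1205*162²) + 1312963) + 214707 = ((-9981 + 16527780 - 9*1205*26244) + 1312963) + 214707 = ((-9981 + 16527780 - 284616180) + 1312963) + 214707 = (-268098381 + 1312963) + 214707 = -266785418 + 214707 = -266570711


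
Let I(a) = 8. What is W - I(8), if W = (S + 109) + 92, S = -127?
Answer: 66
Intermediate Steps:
W = 74 (W = (-127 + 109) + 92 = -18 + 92 = 74)
W - I(8) = 74 - 1*8 = 74 - 8 = 66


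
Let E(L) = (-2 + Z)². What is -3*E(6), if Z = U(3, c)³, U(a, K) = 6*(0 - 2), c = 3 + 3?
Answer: -8978700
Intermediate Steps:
c = 6
U(a, K) = -12 (U(a, K) = 6*(-2) = -12)
Z = -1728 (Z = (-12)³ = -1728)
E(L) = 2992900 (E(L) = (-2 - 1728)² = (-1730)² = 2992900)
-3*E(6) = -3*2992900 = -8978700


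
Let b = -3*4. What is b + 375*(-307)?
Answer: -115137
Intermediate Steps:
b = -12
b + 375*(-307) = -12 + 375*(-307) = -12 - 115125 = -115137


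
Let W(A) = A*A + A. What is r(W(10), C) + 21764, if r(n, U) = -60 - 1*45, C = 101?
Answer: 21659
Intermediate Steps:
W(A) = A + A² (W(A) = A² + A = A + A²)
r(n, U) = -105 (r(n, U) = -60 - 45 = -105)
r(W(10), C) + 21764 = -105 + 21764 = 21659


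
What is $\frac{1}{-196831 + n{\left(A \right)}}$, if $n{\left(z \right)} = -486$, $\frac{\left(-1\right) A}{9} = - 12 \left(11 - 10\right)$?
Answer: $- \frac{1}{197317} \approx -5.068 \cdot 10^{-6}$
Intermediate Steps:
$A = 108$ ($A = - 9 \left(- 12 \left(11 - 10\right)\right) = - 9 \left(\left(-12\right) 1\right) = \left(-9\right) \left(-12\right) = 108$)
$\frac{1}{-196831 + n{\left(A \right)}} = \frac{1}{-196831 - 486} = \frac{1}{-197317} = - \frac{1}{197317}$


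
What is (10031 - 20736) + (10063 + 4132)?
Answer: 3490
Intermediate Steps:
(10031 - 20736) + (10063 + 4132) = -10705 + 14195 = 3490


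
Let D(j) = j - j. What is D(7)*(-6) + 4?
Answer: 4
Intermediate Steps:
D(j) = 0
D(7)*(-6) + 4 = 0*(-6) + 4 = 0 + 4 = 4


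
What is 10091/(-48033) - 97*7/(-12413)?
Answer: -92645176/596233629 ≈ -0.15538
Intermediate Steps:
10091/(-48033) - 97*7/(-12413) = 10091*(-1/48033) - 679*(-1/12413) = -10091/48033 + 679/12413 = -92645176/596233629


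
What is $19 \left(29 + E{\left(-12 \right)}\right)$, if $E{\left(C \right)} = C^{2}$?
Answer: $3287$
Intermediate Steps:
$19 \left(29 + E{\left(-12 \right)}\right) = 19 \left(29 + \left(-12\right)^{2}\right) = 19 \left(29 + 144\right) = 19 \cdot 173 = 3287$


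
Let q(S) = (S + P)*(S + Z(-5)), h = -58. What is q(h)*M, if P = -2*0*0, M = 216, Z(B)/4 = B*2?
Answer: 1227744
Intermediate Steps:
Z(B) = 8*B (Z(B) = 4*(B*2) = 4*(2*B) = 8*B)
P = 0 (P = 0*0 = 0)
q(S) = S*(-40 + S) (q(S) = (S + 0)*(S + 8*(-5)) = S*(S - 40) = S*(-40 + S))
q(h)*M = -58*(-40 - 58)*216 = -58*(-98)*216 = 5684*216 = 1227744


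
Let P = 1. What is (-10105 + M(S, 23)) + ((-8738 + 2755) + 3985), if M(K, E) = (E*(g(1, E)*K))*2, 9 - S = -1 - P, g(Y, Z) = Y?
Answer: -11597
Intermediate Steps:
S = 11 (S = 9 - (-1 - 1*1) = 9 - (-1 - 1) = 9 - 1*(-2) = 9 + 2 = 11)
M(K, E) = 2*E*K (M(K, E) = (E*(1*K))*2 = (E*K)*2 = 2*E*K)
(-10105 + M(S, 23)) + ((-8738 + 2755) + 3985) = (-10105 + 2*23*11) + ((-8738 + 2755) + 3985) = (-10105 + 506) + (-5983 + 3985) = -9599 - 1998 = -11597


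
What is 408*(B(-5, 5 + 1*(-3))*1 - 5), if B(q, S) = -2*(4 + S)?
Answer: -6936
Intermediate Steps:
B(q, S) = -8 - 2*S
408*(B(-5, 5 + 1*(-3))*1 - 5) = 408*((-8 - 2*(5 + 1*(-3)))*1 - 5) = 408*((-8 - 2*(5 - 3))*1 - 5) = 408*((-8 - 2*2)*1 - 5) = 408*((-8 - 4)*1 - 5) = 408*(-12*1 - 5) = 408*(-12 - 5) = 408*(-17) = -6936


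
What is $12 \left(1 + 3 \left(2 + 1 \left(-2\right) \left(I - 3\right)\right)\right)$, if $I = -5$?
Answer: $660$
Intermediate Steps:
$12 \left(1 + 3 \left(2 + 1 \left(-2\right) \left(I - 3\right)\right)\right) = 12 \left(1 + 3 \left(2 + 1 \left(-2\right) \left(-5 - 3\right)\right)\right) = 12 \left(1 + 3 \left(2 - -16\right)\right) = 12 \left(1 + 3 \left(2 + 16\right)\right) = 12 \left(1 + 3 \cdot 18\right) = 12 \left(1 + 54\right) = 12 \cdot 55 = 660$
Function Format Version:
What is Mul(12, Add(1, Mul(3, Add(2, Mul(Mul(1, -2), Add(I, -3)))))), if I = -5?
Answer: 660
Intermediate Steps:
Mul(12, Add(1, Mul(3, Add(2, Mul(Mul(1, -2), Add(I, -3)))))) = Mul(12, Add(1, Mul(3, Add(2, Mul(Mul(1, -2), Add(-5, -3)))))) = Mul(12, Add(1, Mul(3, Add(2, Mul(-2, -8))))) = Mul(12, Add(1, Mul(3, Add(2, 16)))) = Mul(12, Add(1, Mul(3, 18))) = Mul(12, Add(1, 54)) = Mul(12, 55) = 660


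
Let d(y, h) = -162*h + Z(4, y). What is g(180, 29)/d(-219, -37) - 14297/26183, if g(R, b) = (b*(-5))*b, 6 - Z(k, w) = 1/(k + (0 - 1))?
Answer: -587630248/471267817 ≈ -1.2469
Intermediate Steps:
Z(k, w) = 6 - 1/(-1 + k) (Z(k, w) = 6 - 1/(k + (0 - 1)) = 6 - 1/(k - 1) = 6 - 1/(-1 + k))
g(R, b) = -5*b² (g(R, b) = (-5*b)*b = -5*b²)
d(y, h) = 17/3 - 162*h (d(y, h) = -162*h + (-7 + 6*4)/(-1 + 4) = -162*h + (-7 + 24)/3 = -162*h + (⅓)*17 = -162*h + 17/3 = 17/3 - 162*h)
g(180, 29)/d(-219, -37) - 14297/26183 = (-5*29²)/(17/3 - 162*(-37)) - 14297/26183 = (-5*841)/(17/3 + 5994) - 14297*1/26183 = -4205/17999/3 - 14297/26183 = -4205*3/17999 - 14297/26183 = -12615/17999 - 14297/26183 = -587630248/471267817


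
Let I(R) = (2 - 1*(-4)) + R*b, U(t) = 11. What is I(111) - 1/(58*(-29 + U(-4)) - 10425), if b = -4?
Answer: -5023421/11469 ≈ -438.00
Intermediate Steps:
I(R) = 6 - 4*R (I(R) = (2 - 1*(-4)) + R*(-4) = (2 + 4) - 4*R = 6 - 4*R)
I(111) - 1/(58*(-29 + U(-4)) - 10425) = (6 - 4*111) - 1/(58*(-29 + 11) - 10425) = (6 - 444) - 1/(58*(-18) - 10425) = -438 - 1/(-1044 - 10425) = -438 - 1/(-11469) = -438 - 1*(-1/11469) = -438 + 1/11469 = -5023421/11469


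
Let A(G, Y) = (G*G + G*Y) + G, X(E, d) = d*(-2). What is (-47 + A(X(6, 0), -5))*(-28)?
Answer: 1316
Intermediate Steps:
X(E, d) = -2*d
A(G, Y) = G + G² + G*Y (A(G, Y) = (G² + G*Y) + G = G + G² + G*Y)
(-47 + A(X(6, 0), -5))*(-28) = (-47 + (-2*0)*(1 - 2*0 - 5))*(-28) = (-47 + 0*(1 + 0 - 5))*(-28) = (-47 + 0*(-4))*(-28) = (-47 + 0)*(-28) = -47*(-28) = 1316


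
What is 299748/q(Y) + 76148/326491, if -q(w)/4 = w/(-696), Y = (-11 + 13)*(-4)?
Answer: -2128564201681/326491 ≈ -6.5195e+6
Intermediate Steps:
Y = -8 (Y = 2*(-4) = -8)
q(w) = w/174 (q(w) = -4*w/(-696) = -4*w*(-1)/696 = -(-1)*w/174 = w/174)
299748/q(Y) + 76148/326491 = 299748/(((1/174)*(-8))) + 76148/326491 = 299748/(-4/87) + 76148*(1/326491) = 299748*(-87/4) + 76148/326491 = -6519519 + 76148/326491 = -2128564201681/326491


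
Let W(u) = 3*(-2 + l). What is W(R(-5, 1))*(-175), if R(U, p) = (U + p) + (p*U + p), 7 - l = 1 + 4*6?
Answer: 10500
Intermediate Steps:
l = -18 (l = 7 - (1 + 4*6) = 7 - (1 + 24) = 7 - 1*25 = 7 - 25 = -18)
R(U, p) = U + 2*p + U*p (R(U, p) = (U + p) + (U*p + p) = (U + p) + (p + U*p) = U + 2*p + U*p)
W(u) = -60 (W(u) = 3*(-2 - 18) = 3*(-20) = -60)
W(R(-5, 1))*(-175) = -60*(-175) = 10500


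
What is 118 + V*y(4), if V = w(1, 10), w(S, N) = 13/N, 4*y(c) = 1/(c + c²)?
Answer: 94413/800 ≈ 118.02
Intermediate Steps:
y(c) = 1/(4*(c + c²))
V = 13/10 ≈ 1.3000
118 + V*y(4) = 118 + 13*((¼)/(4*(1 + 4)))/10 = 118 + 13*((¼)*(¼)/5)/10 = 118 + 13*((¼)*(¼)*(⅕))/10 = 118 + (13/10)*(1/80) = 118 + 13/800 = 94413/800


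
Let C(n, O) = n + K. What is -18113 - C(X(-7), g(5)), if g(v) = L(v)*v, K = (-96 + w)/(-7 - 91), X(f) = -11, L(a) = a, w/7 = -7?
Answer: -1774141/98 ≈ -18103.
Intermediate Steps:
w = -49 (w = 7*(-7) = -49)
K = 145/98 (K = (-96 - 49)/(-7 - 91) = -145/(-98) = -145*(-1/98) = 145/98 ≈ 1.4796)
g(v) = v² (g(v) = v*v = v²)
C(n, O) = 145/98 + n (C(n, O) = n + 145/98 = 145/98 + n)
-18113 - C(X(-7), g(5)) = -18113 - (145/98 - 11) = -18113 - 1*(-933/98) = -18113 + 933/98 = -1774141/98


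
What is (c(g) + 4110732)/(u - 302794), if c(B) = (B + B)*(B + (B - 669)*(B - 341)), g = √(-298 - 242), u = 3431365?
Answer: 577828/347619 + 303452*I*√15/347619 ≈ 1.6622 + 3.3809*I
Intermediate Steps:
g = 6*I*√15 (g = √(-540) = 6*I*√15 ≈ 23.238*I)
c(B) = 2*B*(B + (-669 + B)*(-341 + B)) (c(B) = (2*B)*(B + (-669 + B)*(-341 + B)) = 2*B*(B + (-669 + B)*(-341 + B)))
(c(g) + 4110732)/(u - 302794) = (2*(6*I*√15)*(228129 + (6*I*√15)² - 6054*I*√15) + 4110732)/(3431365 - 302794) = (2*(6*I*√15)*(228129 - 540 - 6054*I*√15) + 4110732)/3128571 = (2*(6*I*√15)*(227589 - 6054*I*√15) + 4110732)*(1/3128571) = (12*I*√15*(227589 - 6054*I*√15) + 4110732)*(1/3128571) = (4110732 + 12*I*√15*(227589 - 6054*I*√15))*(1/3128571) = 456748/347619 + 4*I*√15*(227589 - 6054*I*√15)/1042857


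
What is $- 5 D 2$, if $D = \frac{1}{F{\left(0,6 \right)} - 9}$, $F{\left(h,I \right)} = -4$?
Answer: $\frac{10}{13} \approx 0.76923$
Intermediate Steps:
$D = - \frac{1}{13}$ ($D = \frac{1}{-4 - 9} = \frac{1}{-13} = - \frac{1}{13} \approx -0.076923$)
$- 5 D 2 = \left(-5\right) \left(- \frac{1}{13}\right) 2 = \frac{5}{13} \cdot 2 = \frac{10}{13}$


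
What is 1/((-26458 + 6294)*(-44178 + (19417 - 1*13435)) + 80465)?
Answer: 1/770264609 ≈ 1.2983e-9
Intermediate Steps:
1/((-26458 + 6294)*(-44178 + (19417 - 1*13435)) + 80465) = 1/(-20164*(-44178 + (19417 - 13435)) + 80465) = 1/(-20164*(-44178 + 5982) + 80465) = 1/(-20164*(-38196) + 80465) = 1/(770184144 + 80465) = 1/770264609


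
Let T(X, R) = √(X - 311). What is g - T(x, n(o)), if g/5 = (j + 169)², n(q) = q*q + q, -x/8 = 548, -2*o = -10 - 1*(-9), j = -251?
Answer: 33620 - I*√4695 ≈ 33620.0 - 68.52*I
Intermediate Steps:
o = ½ (o = -(-10 - 1*(-9))/2 = -(-10 + 9)/2 = -½*(-1) = ½ ≈ 0.50000)
x = -4384 (x = -8*548 = -4384)
n(q) = q + q² (n(q) = q² + q = q + q²)
T(X, R) = √(-311 + X)
g = 33620 (g = 5*(-251 + 169)² = 5*(-82)² = 5*6724 = 33620)
g - T(x, n(o)) = 33620 - √(-311 - 4384) = 33620 - √(-4695) = 33620 - I*√4695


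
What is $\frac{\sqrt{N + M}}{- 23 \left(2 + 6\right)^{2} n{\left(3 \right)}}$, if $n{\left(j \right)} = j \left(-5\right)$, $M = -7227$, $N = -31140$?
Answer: $\frac{7 i \sqrt{87}}{7360} \approx 0.0088712 i$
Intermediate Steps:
$n{\left(j \right)} = - 5 j$
$\frac{\sqrt{N + M}}{- 23 \left(2 + 6\right)^{2} n{\left(3 \right)}} = \frac{\sqrt{-31140 - 7227}}{- 23 \left(2 + 6\right)^{2} \left(\left(-5\right) 3\right)} = \frac{\sqrt{-38367}}{- 23 \cdot 8^{2} \left(-15\right)} = \frac{21 i \sqrt{87}}{\left(-23\right) 64 \left(-15\right)} = \frac{21 i \sqrt{87}}{\left(-1472\right) \left(-15\right)} = \frac{21 i \sqrt{87}}{22080} = 21 i \sqrt{87} \cdot \frac{1}{22080} = \frac{7 i \sqrt{87}}{7360}$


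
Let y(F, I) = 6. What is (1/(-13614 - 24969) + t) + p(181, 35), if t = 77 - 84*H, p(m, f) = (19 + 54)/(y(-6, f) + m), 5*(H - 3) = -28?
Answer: 10670667877/36075105 ≈ 295.79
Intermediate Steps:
H = -13/5 (H = 3 + (1/5)*(-28) = 3 - 28/5 = -13/5 ≈ -2.6000)
p(m, f) = 73/(6 + m) (p(m, f) = (19 + 54)/(6 + m) = 73/(6 + m))
t = 1477/5 (t = 77 - 84*(-13/5) = 77 + 1092/5 = 1477/5 ≈ 295.40)
(1/(-13614 - 24969) + t) + p(181, 35) = (1/(-13614 - 24969) + 1477/5) + 73/(6 + 181) = (1/(-38583) + 1477/5) + 73/187 = (-1/38583 + 1477/5) + 73*(1/187) = 56987086/192915 + 73/187 = 10670667877/36075105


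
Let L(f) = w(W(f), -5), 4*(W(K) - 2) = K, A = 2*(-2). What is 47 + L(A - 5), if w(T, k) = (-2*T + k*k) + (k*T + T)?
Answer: 147/2 ≈ 73.500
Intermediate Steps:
A = -4
W(K) = 2 + K/4
w(T, k) = k² - T + T*k (w(T, k) = (-2*T + k²) + (T*k + T) = (k² - 2*T) + (T + T*k) = k² - T + T*k)
L(f) = 13 - 3*f/2 (L(f) = (-5)² - (2 + f/4) + (2 + f/4)*(-5) = 25 + (-2 - f/4) + (-10 - 5*f/4) = 13 - 3*f/2)
47 + L(A - 5) = 47 + (13 - 3*(-4 - 5)/2) = 47 + (13 - 3/2*(-9)) = 47 + (13 + 27/2) = 47 + 53/2 = 147/2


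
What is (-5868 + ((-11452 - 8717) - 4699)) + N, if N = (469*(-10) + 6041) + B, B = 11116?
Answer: -18269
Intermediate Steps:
N = 12467 (N = (469*(-10) + 6041) + 11116 = (-4690 + 6041) + 11116 = 1351 + 11116 = 12467)
(-5868 + ((-11452 - 8717) - 4699)) + N = (-5868 + ((-11452 - 8717) - 4699)) + 12467 = (-5868 + (-20169 - 4699)) + 12467 = (-5868 - 24868) + 12467 = -30736 + 12467 = -18269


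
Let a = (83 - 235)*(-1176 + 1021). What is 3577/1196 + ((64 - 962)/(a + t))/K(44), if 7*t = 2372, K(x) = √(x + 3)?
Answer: 3577/1196 - 3143*√47/3931362 ≈ 2.9853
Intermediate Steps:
K(x) = √(3 + x)
a = 23560 (a = -152*(-155) = 23560)
t = 2372/7 (t = (⅐)*2372 = 2372/7 ≈ 338.86)
3577/1196 + ((64 - 962)/(a + t))/K(44) = 3577/1196 + ((64 - 962)/(23560 + 2372/7))/(√(3 + 44)) = 3577*(1/1196) + (-898/167292/7)/(√47) = 3577/1196 + (-898*7/167292)*(√47/47) = 3577/1196 - 3143*√47/3931362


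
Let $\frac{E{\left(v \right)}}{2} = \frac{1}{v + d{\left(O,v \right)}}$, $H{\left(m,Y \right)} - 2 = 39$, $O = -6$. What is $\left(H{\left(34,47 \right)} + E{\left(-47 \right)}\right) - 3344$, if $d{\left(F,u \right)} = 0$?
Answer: $- \frac{155243}{47} \approx -3303.0$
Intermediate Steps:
$H{\left(m,Y \right)} = 41$ ($H{\left(m,Y \right)} = 2 + 39 = 41$)
$E{\left(v \right)} = \frac{2}{v}$ ($E{\left(v \right)} = \frac{2}{v + 0} = \frac{2}{v}$)
$\left(H{\left(34,47 \right)} + E{\left(-47 \right)}\right) - 3344 = \left(41 + \frac{2}{-47}\right) - 3344 = \left(41 + 2 \left(- \frac{1}{47}\right)\right) - 3344 = \left(41 - \frac{2}{47}\right) - 3344 = \frac{1925}{47} - 3344 = - \frac{155243}{47}$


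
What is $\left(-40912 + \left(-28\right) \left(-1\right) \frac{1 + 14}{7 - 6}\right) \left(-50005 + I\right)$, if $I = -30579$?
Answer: $3263007328$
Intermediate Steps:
$\left(-40912 + \left(-28\right) \left(-1\right) \frac{1 + 14}{7 - 6}\right) \left(-50005 + I\right) = \left(-40912 + \left(-28\right) \left(-1\right) \frac{1 + 14}{7 - 6}\right) \left(-50005 - 30579\right) = \left(-40912 + 28 \cdot \frac{15}{1}\right) \left(-80584\right) = \left(-40912 + 28 \cdot 15 \cdot 1\right) \left(-80584\right) = \left(-40912 + 28 \cdot 15\right) \left(-80584\right) = \left(-40912 + 420\right) \left(-80584\right) = \left(-40492\right) \left(-80584\right) = 3263007328$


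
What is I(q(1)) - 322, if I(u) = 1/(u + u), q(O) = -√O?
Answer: -645/2 ≈ -322.50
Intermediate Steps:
I(u) = 1/(2*u)
I(q(1)) - 322 = 1/(2*((-√1))) - 322 = 1/(2*((-1*1))) - 322 = (½)/(-1) - 322 = (½)*(-1) - 322 = -½ - 322 = -645/2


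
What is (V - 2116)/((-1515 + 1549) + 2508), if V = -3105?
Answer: -5221/2542 ≈ -2.0539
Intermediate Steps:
(V - 2116)/((-1515 + 1549) + 2508) = (-3105 - 2116)/((-1515 + 1549) + 2508) = -5221/(34 + 2508) = -5221/2542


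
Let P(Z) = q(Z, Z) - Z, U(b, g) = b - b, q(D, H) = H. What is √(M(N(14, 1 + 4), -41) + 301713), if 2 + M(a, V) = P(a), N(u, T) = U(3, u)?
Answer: √301711 ≈ 549.28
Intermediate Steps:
U(b, g) = 0
P(Z) = 0 (P(Z) = Z - Z = 0)
N(u, T) = 0
M(a, V) = -2 (M(a, V) = -2 + 0 = -2)
√(M(N(14, 1 + 4), -41) + 301713) = √(-2 + 301713) = √301711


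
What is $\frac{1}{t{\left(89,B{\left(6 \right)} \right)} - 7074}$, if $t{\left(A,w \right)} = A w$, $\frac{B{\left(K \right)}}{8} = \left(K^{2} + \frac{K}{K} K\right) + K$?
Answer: $\frac{1}{27102} \approx 3.6898 \cdot 10^{-5}$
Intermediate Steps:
$B{\left(K \right)} = 8 K^{2} + 16 K$ ($B{\left(K \right)} = 8 \left(\left(K^{2} + \frac{K}{K} K\right) + K\right) = 8 \left(\left(K^{2} + 1 K\right) + K\right) = 8 \left(\left(K^{2} + K\right) + K\right) = 8 \left(\left(K + K^{2}\right) + K\right) = 8 \left(K^{2} + 2 K\right) = 8 K^{2} + 16 K$)
$\frac{1}{t{\left(89,B{\left(6 \right)} \right)} - 7074} = \frac{1}{89 \cdot 8 \cdot 6 \left(2 + 6\right) - 7074} = \frac{1}{89 \cdot 8 \cdot 6 \cdot 8 - 7074} = \frac{1}{89 \cdot 384 - 7074} = \frac{1}{34176 - 7074} = \frac{1}{27102}$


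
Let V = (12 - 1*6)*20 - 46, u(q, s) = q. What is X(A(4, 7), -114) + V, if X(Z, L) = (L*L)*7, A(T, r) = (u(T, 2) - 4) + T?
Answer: 91046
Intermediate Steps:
A(T, r) = -4 + 2*T (A(T, r) = (T - 4) + T = (-4 + T) + T = -4 + 2*T)
V = 74 (V = (12 - 6)*20 - 46 = 6*20 - 46 = 120 - 46 = 74)
X(Z, L) = 7*L² (X(Z, L) = L²*7 = 7*L²)
X(A(4, 7), -114) + V = 7*(-114)² + 74 = 7*12996 + 74 = 90972 + 74 = 91046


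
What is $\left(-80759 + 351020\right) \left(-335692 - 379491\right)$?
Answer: $-193286072763$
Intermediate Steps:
$\left(-80759 + 351020\right) \left(-335692 - 379491\right) = 270261 \left(-715183\right) = -193286072763$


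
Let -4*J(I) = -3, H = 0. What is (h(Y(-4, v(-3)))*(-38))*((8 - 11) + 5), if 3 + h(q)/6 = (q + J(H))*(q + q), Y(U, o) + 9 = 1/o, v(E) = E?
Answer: -215080/3 ≈ -71693.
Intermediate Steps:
J(I) = ¾ (J(I) = -¼*(-3) = ¾)
Y(U, o) = -9 + 1/o
h(q) = -18 + 12*q*(¾ + q) (h(q) = -18 + 6*((q + ¾)*(q + q)) = -18 + 6*((¾ + q)*(2*q)) = -18 + 6*(2*q*(¾ + q)) = -18 + 12*q*(¾ + q))
(h(Y(-4, v(-3)))*(-38))*((8 - 11) + 5) = ((-18 + 9*(-9 + 1/(-3)) + 12*(-9 + 1/(-3))²)*(-38))*((8 - 11) + 5) = ((-18 + 9*(-9 - ⅓) + 12*(-9 - ⅓)²)*(-38))*(-3 + 5) = ((-18 + 9*(-28/3) + 12*(-28/3)²)*(-38))*2 = ((-18 - 84 + 12*(784/9))*(-38))*2 = ((-18 - 84 + 3136/3)*(-38))*2 = ((2830/3)*(-38))*2 = -107540/3*2 = -215080/3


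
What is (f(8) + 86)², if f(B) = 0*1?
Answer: 7396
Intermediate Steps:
f(B) = 0
(f(8) + 86)² = (0 + 86)² = 86² = 7396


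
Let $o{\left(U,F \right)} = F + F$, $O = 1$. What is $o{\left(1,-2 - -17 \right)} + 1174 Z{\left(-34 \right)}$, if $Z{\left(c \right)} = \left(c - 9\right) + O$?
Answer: $-49278$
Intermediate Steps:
$o{\left(U,F \right)} = 2 F$
$Z{\left(c \right)} = -8 + c$ ($Z{\left(c \right)} = \left(c - 9\right) + 1 = \left(-9 + c\right) + 1 = -8 + c$)
$o{\left(1,-2 - -17 \right)} + 1174 Z{\left(-34 \right)} = 2 \left(-2 - -17\right) + 1174 \left(-8 - 34\right) = 2 \left(-2 + 17\right) + 1174 \left(-42\right) = 2 \cdot 15 - 49308 = 30 - 49308 = -49278$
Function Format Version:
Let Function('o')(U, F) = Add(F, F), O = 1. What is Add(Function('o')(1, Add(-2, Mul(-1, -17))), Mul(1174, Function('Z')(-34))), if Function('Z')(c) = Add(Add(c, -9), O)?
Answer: -49278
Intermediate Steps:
Function('o')(U, F) = Mul(2, F)
Function('Z')(c) = Add(-8, c) (Function('Z')(c) = Add(Add(c, -9), 1) = Add(Add(-9, c), 1) = Add(-8, c))
Add(Function('o')(1, Add(-2, Mul(-1, -17))), Mul(1174, Function('Z')(-34))) = Add(Mul(2, Add(-2, Mul(-1, -17))), Mul(1174, Add(-8, -34))) = Add(Mul(2, Add(-2, 17)), Mul(1174, -42)) = Add(Mul(2, 15), -49308) = Add(30, -49308) = -49278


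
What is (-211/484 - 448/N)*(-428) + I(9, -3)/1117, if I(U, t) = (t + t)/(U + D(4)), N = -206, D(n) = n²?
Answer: -259006711703/348029275 ≈ -744.21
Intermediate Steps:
I(U, t) = 2*t/(16 + U) (I(U, t) = (t + t)/(U + 4²) = (2*t)/(U + 16) = (2*t)/(16 + U) = 2*t/(16 + U))
(-211/484 - 448/N)*(-428) + I(9, -3)/1117 = (-211/484 - 448/(-206))*(-428) + (2*(-3)/(16 + 9))/1117 = (-211*1/484 - 448*(-1/206))*(-428) + (2*(-3)/25)*(1/1117) = (-211/484 + 224/103)*(-428) + (2*(-3)*(1/25))*(1/1117) = (86683/49852)*(-428) - 6/25*1/1117 = -9275081/12463 - 6/27925 = -259006711703/348029275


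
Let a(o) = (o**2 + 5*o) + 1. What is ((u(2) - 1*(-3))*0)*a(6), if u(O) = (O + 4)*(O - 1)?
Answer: 0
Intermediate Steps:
u(O) = (-1 + O)*(4 + O) (u(O) = (4 + O)*(-1 + O) = (-1 + O)*(4 + O))
a(o) = 1 + o**2 + 5*o
((u(2) - 1*(-3))*0)*a(6) = (((-4 + 2**2 + 3*2) - 1*(-3))*0)*(1 + 6**2 + 5*6) = (((-4 + 4 + 6) + 3)*0)*(1 + 36 + 30) = ((6 + 3)*0)*67 = (9*0)*67 = 0*67 = 0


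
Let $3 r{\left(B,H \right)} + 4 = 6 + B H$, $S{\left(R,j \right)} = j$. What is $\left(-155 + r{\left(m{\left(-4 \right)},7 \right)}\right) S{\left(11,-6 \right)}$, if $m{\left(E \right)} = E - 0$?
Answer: $982$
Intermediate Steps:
$m{\left(E \right)} = E$ ($m{\left(E \right)} = E + 0 = E$)
$r{\left(B,H \right)} = \frac{2}{3} + \frac{B H}{3}$ ($r{\left(B,H \right)} = - \frac{4}{3} + \frac{6 + B H}{3} = - \frac{4}{3} + \left(2 + \frac{B H}{3}\right) = \frac{2}{3} + \frac{B H}{3}$)
$\left(-155 + r{\left(m{\left(-4 \right)},7 \right)}\right) S{\left(11,-6 \right)} = \left(-155 + \left(\frac{2}{3} + \frac{1}{3} \left(-4\right) 7\right)\right) \left(-6\right) = \left(-155 + \left(\frac{2}{3} - \frac{28}{3}\right)\right) \left(-6\right) = \left(-155 - \frac{26}{3}\right) \left(-6\right) = \left(- \frac{491}{3}\right) \left(-6\right) = 982$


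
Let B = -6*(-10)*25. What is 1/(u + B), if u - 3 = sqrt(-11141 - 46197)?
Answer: 1503/2316347 - I*sqrt(57338)/2316347 ≈ 0.00064887 - 0.00010338*I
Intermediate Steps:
B = 1500 (B = 60*25 = 1500)
u = 3 + I*sqrt(57338) (u = 3 + sqrt(-11141 - 46197) = 3 + sqrt(-57338) = 3 + I*sqrt(57338) ≈ 3.0 + 239.45*I)
1/(u + B) = 1/((3 + I*sqrt(57338)) + 1500) = 1/(1503 + I*sqrt(57338))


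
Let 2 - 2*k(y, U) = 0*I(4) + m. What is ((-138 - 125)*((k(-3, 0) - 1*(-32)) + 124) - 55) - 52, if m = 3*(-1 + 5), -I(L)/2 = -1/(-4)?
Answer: -39820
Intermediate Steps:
I(L) = -½ (I(L) = -(-2)/(-4) = -(-2)*(-1)/4 = -2*¼ = -½)
m = 12 (m = 3*4 = 12)
k(y, U) = -5 (k(y, U) = 1 - (0*(-½) + 12)/2 = 1 - (0 + 12)/2 = 1 - ½*12 = 1 - 6 = -5)
((-138 - 125)*((k(-3, 0) - 1*(-32)) + 124) - 55) - 52 = ((-138 - 125)*((-5 - 1*(-32)) + 124) - 55) - 52 = (-263*((-5 + 32) + 124) - 55) - 52 = (-263*(27 + 124) - 55) - 52 = (-263*151 - 55) - 52 = (-39713 - 55) - 52 = -39768 - 52 = -39820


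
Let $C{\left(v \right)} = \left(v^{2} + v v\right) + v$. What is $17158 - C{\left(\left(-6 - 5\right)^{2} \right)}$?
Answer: $-12245$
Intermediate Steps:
$C{\left(v \right)} = v + 2 v^{2}$ ($C{\left(v \right)} = \left(v^{2} + v^{2}\right) + v = 2 v^{2} + v = v + 2 v^{2}$)
$17158 - C{\left(\left(-6 - 5\right)^{2} \right)} = 17158 - \left(-6 - 5\right)^{2} \left(1 + 2 \left(-6 - 5\right)^{2}\right) = 17158 - \left(-11\right)^{2} \left(1 + 2 \left(-11\right)^{2}\right) = 17158 - 121 \left(1 + 2 \cdot 121\right) = 17158 - 121 \left(1 + 242\right) = 17158 - 121 \cdot 243 = 17158 - 29403 = -12245$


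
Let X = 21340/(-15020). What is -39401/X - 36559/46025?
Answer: 1361847691322/49108675 ≈ 27731.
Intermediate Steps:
X = -1067/751 (X = 21340*(-1/15020) = -1067/751 ≈ -1.4208)
-39401/X - 36559/46025 = -39401/(-1067/751) - 36559/46025 = -39401*(-751/1067) - 36559*1/46025 = 29590151/1067 - 36559/46025 = 1361847691322/49108675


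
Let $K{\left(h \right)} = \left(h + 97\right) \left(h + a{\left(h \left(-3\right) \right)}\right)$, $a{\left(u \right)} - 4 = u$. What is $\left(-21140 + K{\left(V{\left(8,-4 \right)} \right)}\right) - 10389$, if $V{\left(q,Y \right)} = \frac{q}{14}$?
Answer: $- \frac{1531261}{49} \approx -31250.0$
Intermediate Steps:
$a{\left(u \right)} = 4 + u$
$V{\left(q,Y \right)} = \frac{q}{14}$ ($V{\left(q,Y \right)} = q \frac{1}{14} = \frac{q}{14}$)
$K{\left(h \right)} = \left(4 - 2 h\right) \left(97 + h\right)$ ($K{\left(h \right)} = \left(h + 97\right) \left(h + \left(4 + h \left(-3\right)\right)\right) = \left(97 + h\right) \left(h - \left(-4 + 3 h\right)\right) = \left(97 + h\right) \left(4 - 2 h\right) = \left(4 - 2 h\right) \left(97 + h\right)$)
$\left(-21140 + K{\left(V{\left(8,-4 \right)} \right)}\right) - 10389 = \left(-21140 - \left(-388 + \frac{32}{49} + 190 \cdot \frac{1}{14} \cdot 8\right)\right) - 10389 = \left(-21140 - \left(- \frac{1956}{7} + \frac{32}{49}\right)\right) - 10389 = \left(-21140 - - \frac{13660}{49}\right) - 10389 = \left(-21140 + \frac{13660}{49}\right) - 10389 = - \frac{1022200}{49} - 10389 = - \frac{1531261}{49}$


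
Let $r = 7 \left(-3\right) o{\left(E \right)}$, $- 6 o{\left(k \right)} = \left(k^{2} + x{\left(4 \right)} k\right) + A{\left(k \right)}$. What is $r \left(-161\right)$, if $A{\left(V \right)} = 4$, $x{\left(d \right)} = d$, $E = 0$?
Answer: $-2254$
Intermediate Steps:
$o{\left(k \right)} = - \frac{2}{3} - \frac{2 k}{3} - \frac{k^{2}}{6}$ ($o{\left(k \right)} = - \frac{\left(k^{2} + 4 k\right) + 4}{6} = - \frac{4 + k^{2} + 4 k}{6} = - \frac{2}{3} - \frac{2 k}{3} - \frac{k^{2}}{6}$)
$r = 14$ ($r = 7 \left(-3\right) \left(- \frac{2}{3} - 0 - \frac{0^{2}}{6}\right) = - 21 \left(- \frac{2}{3} + 0 - 0\right) = - 21 \left(- \frac{2}{3} + 0 + 0\right) = \left(-21\right) \left(- \frac{2}{3}\right) = 14$)
$r \left(-161\right) = 14 \left(-161\right) = -2254$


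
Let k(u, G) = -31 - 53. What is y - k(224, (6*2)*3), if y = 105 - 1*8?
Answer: 181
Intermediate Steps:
k(u, G) = -84
y = 97 (y = 105 - 8 = 97)
y - k(224, (6*2)*3) = 97 - 1*(-84) = 97 + 84 = 181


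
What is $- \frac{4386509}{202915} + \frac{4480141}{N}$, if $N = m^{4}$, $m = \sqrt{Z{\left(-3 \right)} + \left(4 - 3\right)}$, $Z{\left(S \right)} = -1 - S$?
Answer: $\frac{909048332434}{1826235} \approx 4.9777 \cdot 10^{5}$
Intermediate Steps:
$m = \sqrt{3}$ ($m = \sqrt{\left(-1 - -3\right) + \left(4 - 3\right)} = \sqrt{\left(-1 + 3\right) + 1} = \sqrt{2 + 1} = \sqrt{3} \approx 1.732$)
$N = 9$ ($N = \left(\sqrt{3}\right)^{4} = 9$)
$- \frac{4386509}{202915} + \frac{4480141}{N} = - \frac{4386509}{202915} + \frac{4480141}{9} = \frac{909048332434}{1826235}$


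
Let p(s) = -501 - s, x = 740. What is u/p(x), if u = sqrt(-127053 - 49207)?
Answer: -2*I*sqrt(44065)/1241 ≈ -0.3383*I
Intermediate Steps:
u = 2*I*sqrt(44065) (u = sqrt(-176260) = 2*I*sqrt(44065) ≈ 419.83*I)
u/p(x) = (2*I*sqrt(44065))/(-501 - 1*740) = (2*I*sqrt(44065))/(-501 - 740) = (2*I*sqrt(44065))/(-1241) = (2*I*sqrt(44065))*(-1/1241) = -2*I*sqrt(44065)/1241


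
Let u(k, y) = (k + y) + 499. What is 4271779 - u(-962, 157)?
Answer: 4272085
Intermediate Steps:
u(k, y) = 499 + k + y
4271779 - u(-962, 157) = 4271779 - (499 - 962 + 157) = 4271779 - 1*(-306) = 4271779 + 306 = 4272085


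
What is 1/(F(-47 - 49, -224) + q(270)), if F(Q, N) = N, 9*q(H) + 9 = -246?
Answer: -3/757 ≈ -0.0039630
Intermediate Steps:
q(H) = -85/3 (q(H) = -1 + (⅑)*(-246) = -1 - 82/3 = -85/3)
1/(F(-47 - 49, -224) + q(270)) = 1/(-224 - 85/3) = 1/(-757/3) = -3/757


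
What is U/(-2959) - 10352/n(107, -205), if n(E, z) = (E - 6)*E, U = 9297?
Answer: -131104247/31977913 ≈ -4.0998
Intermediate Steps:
n(E, z) = E*(-6 + E) (n(E, z) = (-6 + E)*E = E*(-6 + E))
U/(-2959) - 10352/n(107, -205) = 9297/(-2959) - 10352*1/(107*(-6 + 107)) = 9297*(-1/2959) - 10352/(107*101) = -9297/2959 - 10352/10807 = -131104247/31977913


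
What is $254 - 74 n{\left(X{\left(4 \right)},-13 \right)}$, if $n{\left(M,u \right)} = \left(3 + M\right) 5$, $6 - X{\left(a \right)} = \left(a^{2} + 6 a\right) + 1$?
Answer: $12094$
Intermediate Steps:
$X{\left(a \right)} = 5 - a^{2} - 6 a$ ($X{\left(a \right)} = 6 - \left(\left(a^{2} + 6 a\right) + 1\right) = 6 - \left(1 + a^{2} + 6 a\right) = 5 - a^{2} - 6 a$)
$n{\left(M,u \right)} = 15 + 5 M$
$254 - 74 n{\left(X{\left(4 \right)},-13 \right)} = 254 - 74 \left(15 + 5 \left(5 - 4^{2} - 24\right)\right) = 254 - 74 \left(15 + 5 \left(5 - 16 - 24\right)\right) = 254 - 74 \left(15 + 5 \left(-35\right)\right) = 254 - 74 \left(15 - 175\right) = 254 - -11840 = 254 + 11840 = 12094$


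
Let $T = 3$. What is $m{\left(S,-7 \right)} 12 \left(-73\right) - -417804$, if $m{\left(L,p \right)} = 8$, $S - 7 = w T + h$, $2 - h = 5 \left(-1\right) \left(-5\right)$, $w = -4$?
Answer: $410796$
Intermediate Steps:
$h = -23$ ($h = 2 - 5 \left(-1\right) \left(-5\right) = 2 - \left(-5\right) \left(-5\right) = 2 - 25 = -23$)
$S = -28$ ($S = 7 - 35 = -28$)
$m{\left(S,-7 \right)} 12 \left(-73\right) - -417804 = 8 \cdot 12 \left(-73\right) - -417804 = 96 \left(-73\right) + 417804 = -7008 + 417804 = 410796$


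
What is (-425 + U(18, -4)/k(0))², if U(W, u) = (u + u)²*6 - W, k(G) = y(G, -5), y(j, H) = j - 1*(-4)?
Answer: 444889/4 ≈ 1.1122e+5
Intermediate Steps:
y(j, H) = 4 + j (y(j, H) = j + 4 = 4 + j)
k(G) = 4 + G
U(W, u) = -W + 24*u² (U(W, u) = (2*u)²*6 - W = (4*u²)*6 - W = 24*u² - W = -W + 24*u²)
(-425 + U(18, -4)/k(0))² = (-425 + (-1*18 + 24*(-4)²)/(4 + 0))² = (-425 + (-18 + 24*16)/4)² = (-425 + (-18 + 384)*(¼))² = (-425 + 366*(¼))² = (-425 + 183/2)² = (-667/2)² = 444889/4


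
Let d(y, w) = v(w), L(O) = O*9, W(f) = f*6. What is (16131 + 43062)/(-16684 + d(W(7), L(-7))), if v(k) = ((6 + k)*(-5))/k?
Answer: -1243053/350459 ≈ -3.5469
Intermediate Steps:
W(f) = 6*f
L(O) = 9*O
v(k) = (-30 - 5*k)/k
d(y, w) = -5 - 30/w
(16131 + 43062)/(-16684 + d(W(7), L(-7))) = (16131 + 43062)/(-16684 + (-5 - 30/(9*(-7)))) = 59193/(-16684 + (-5 - 30/(-63))) = 59193/(-16684 + (-5 - 30*(-1/63))) = 59193/(-16684 + (-5 + 10/21)) = 59193/(-16684 - 95/21) = 59193/(-350459/21) = 59193*(-21/350459) = -1243053/350459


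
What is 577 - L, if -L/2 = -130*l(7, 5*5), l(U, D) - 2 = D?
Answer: -6443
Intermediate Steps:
l(U, D) = 2 + D
L = 7020 (L = -(-260)*(2 + 5*5) = -(-260)*(2 + 25) = -(-260)*27 = -2*(-3510) = 7020)
577 - L = 577 - 1*7020 = 577 - 7020 = -6443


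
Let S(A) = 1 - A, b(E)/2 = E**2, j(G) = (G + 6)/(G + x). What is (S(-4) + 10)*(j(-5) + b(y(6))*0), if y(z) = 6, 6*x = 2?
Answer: -45/14 ≈ -3.2143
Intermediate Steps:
x = 1/3 (x = (1/6)*2 = 1/3 ≈ 0.33333)
j(G) = (6 + G)/(1/3 + G) (j(G) = (G + 6)/(G + 1/3) = (6 + G)/(1/3 + G))
b(E) = 2*E**2
(S(-4) + 10)*(j(-5) + b(y(6))*0) = ((1 - 1*(-4)) + 10)*(3*(6 - 5)/(1 + 3*(-5)) + (2*6**2)*0) = ((1 + 4) + 10)*(3*1/(1 - 15) + (2*36)*0) = (5 + 10)*(3*1/(-14) + 72*0) = 15*(3*(-1/14)*1 + 0) = 15*(-3/14 + 0) = 15*(-3/14) = -45/14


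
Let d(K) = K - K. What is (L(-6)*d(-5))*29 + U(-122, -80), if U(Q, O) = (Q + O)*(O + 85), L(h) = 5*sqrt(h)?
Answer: -1010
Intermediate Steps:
d(K) = 0
U(Q, O) = (85 + O)*(O + Q) (U(Q, O) = (O + Q)*(85 + O) = (85 + O)*(O + Q))
(L(-6)*d(-5))*29 + U(-122, -80) = ((5*sqrt(-6))*0)*29 + ((-80)**2 + 85*(-80) + 85*(-122) - 80*(-122)) = ((5*(I*sqrt(6)))*0)*29 + (6400 - 6800 - 10370 + 9760) = ((5*I*sqrt(6))*0)*29 - 1010 = 0*29 - 1010 = 0 - 1010 = -1010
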